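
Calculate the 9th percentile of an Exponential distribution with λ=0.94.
0.1003

We have X ~ Exponential(λ=0.94).

We want to find x such that P(X ≤ x) = 0.09.

This is the 9th percentile, which means 9% of values fall below this point.

Using the inverse CDF (quantile function):
x = F⁻¹(0.09) = 0.1003

Verification: P(X ≤ 0.1003) = 0.09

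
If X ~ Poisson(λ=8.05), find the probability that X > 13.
0.035685

We have X ~ Poisson(λ=8.05).

P(X > 13) = 1 - P(X ≤ 13)
                = 1 - F(13)
                = 1 - 0.964315
                = 0.035685

So there's approximately a 3.6% chance that X exceeds 13.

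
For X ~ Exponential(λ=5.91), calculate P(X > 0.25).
0.228207

We have X ~ Exponential(λ=5.91).

P(X > 0.25) = 1 - P(X ≤ 0.25)
                = 1 - F(0.25)
                = 1 - 0.771793
                = 0.228207

So there's approximately a 22.8% chance that X exceeds 0.25.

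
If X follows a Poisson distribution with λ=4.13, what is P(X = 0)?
0.016083

We have X ~ Poisson(λ=4.13).

For a Poisson distribution, the PMF gives us the probability of each outcome.

Using the PMF formula:
P(X = 0) = 0.016083

Rounded to 4 decimal places: 0.0161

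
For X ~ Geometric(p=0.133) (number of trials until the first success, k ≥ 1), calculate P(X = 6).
0.065155

We have X ~ Geometric(p=0.133) (number of trials until the first success, k ≥ 1).

For a Geometric distribution, the PMF gives us the probability of each outcome.

Using the PMF formula:
P(X = 6) = 0.065155

Rounded to 4 decimal places: 0.0652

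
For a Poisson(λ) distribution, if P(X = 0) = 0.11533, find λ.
λ = 2.1600

For a Poisson(λ) distribution, the PMF at 0 is:
P(X = 0) = λ^0 e^(-λ) / 0! = e^(-λ)

Given P(X = 0) = 0.11533:
e^(-λ) = 0.11533
-λ = ln(0.11533)
λ = -ln(0.11533) = 2.1600

Verification: e^(-2.1600) = 0.11533 ✓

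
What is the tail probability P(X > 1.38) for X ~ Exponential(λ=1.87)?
0.075729

We have X ~ Exponential(λ=1.87).

P(X > 1.38) = 1 - P(X ≤ 1.38)
                = 1 - F(1.38)
                = 1 - 0.924271
                = 0.075729

So there's approximately a 7.6% chance that X exceeds 1.38.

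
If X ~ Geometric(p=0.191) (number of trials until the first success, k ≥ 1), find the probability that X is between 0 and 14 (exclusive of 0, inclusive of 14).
0.948563

We have X ~ Geometric(p=0.191) (number of trials until the first success, k ≥ 1).

To find P(0 < X ≤ 14), we use:
P(0 < X ≤ 14) = P(X ≤ 14) - P(X ≤ 0)
                 = F(14) - F(0)
                 = 0.948563 - 0.000000
                 = 0.948563

So there's approximately a 94.9% chance that X falls in this range.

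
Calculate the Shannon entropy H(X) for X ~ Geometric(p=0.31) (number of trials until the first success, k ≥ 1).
1.9971 nats

We have X ~ Geometric(p=0.31) (number of trials until the first success, k ≥ 1).

The Shannon entropy measures the uncertainty or information content of the distribution.

For a Geometric distribution with p=0.31 (number of trials until the first success, k ≥ 1):
H(X) = 1.9971 nats

(In bits, this would be 2.8812 bits.)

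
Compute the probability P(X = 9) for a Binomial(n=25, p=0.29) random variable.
0.123589

We have X ~ Binomial(n=25, p=0.29).

For a Binomial distribution, the PMF gives us the probability of each outcome.

Using the PMF formula:
P(X = 9) = 0.123589

Rounded to 4 decimal places: 0.1236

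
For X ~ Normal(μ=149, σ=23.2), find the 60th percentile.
154.8777

We have X ~ Normal(μ=149, σ=23.2).

We want to find x such that P(X ≤ x) = 0.6.

This is the 60th percentile, which means 60% of values fall below this point.

Using the inverse CDF (quantile function):
x = F⁻¹(0.6) = 154.8777

Verification: P(X ≤ 154.8777) = 0.6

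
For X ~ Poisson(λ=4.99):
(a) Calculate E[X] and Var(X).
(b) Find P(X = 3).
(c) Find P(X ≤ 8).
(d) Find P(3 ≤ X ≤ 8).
(a) E[X] = 4.9900, Var(X) = 4.9900
(b) P(X = 3) = 0.140936
(c) P(X ≤ 8) = 0.932557
(d) P(3 ≤ X ≤ 8) = 0.807060

We have X ~ Poisson(λ=4.99).

(a) Moments:
E[X] = 4.9900
Var(X) = 4.9900
σ = √Var(X) = 2.2338

(b) Point probability using PMF:
P(X = 3) = 0.140936

(c) Cumulative probability using CDF:
P(X ≤ 8) = F(8) = 0.932557

(d) Range probability:
P(3 ≤ X ≤ 8) = P(X ≤ 8) - P(X ≤ 2)
                   = F(8) - F(2)
                   = 0.932557 - 0.125497
                   = 0.807060

This means approximately 80.7% of outcomes fall in the interval [3, 8].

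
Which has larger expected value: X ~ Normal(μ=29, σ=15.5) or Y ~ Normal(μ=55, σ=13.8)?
Y has larger mean (55.0000 > 29.0000)

Compute the expected value for each distribution:

X ~ Normal(μ=29, σ=15.5):
E[X] = 29.0000

Y ~ Normal(μ=55, σ=13.8):
E[Y] = 55.0000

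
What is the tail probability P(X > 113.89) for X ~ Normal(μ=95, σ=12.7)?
0.068454

We have X ~ Normal(μ=95, σ=12.7).

P(X > 113.89) = 1 - P(X ≤ 113.89)
                = 1 - F(113.89)
                = 1 - 0.931546
                = 0.068454

So there's approximately a 6.8% chance that X exceeds 113.89.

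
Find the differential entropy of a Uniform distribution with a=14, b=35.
3.0445 nats

We have X ~ Uniform(a=14, b=35).

The differential entropy measures the uncertainty or information content of the distribution.

For a Uniform distribution with a=14, b=35:
h(X) = 3.0445 nats

(In bits, this would be 4.3923 bits.)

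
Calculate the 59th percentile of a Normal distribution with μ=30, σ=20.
34.5509

We have X ~ Normal(μ=30, σ=20).

We want to find x such that P(X ≤ x) = 0.59.

This is the 59th percentile, which means 59% of values fall below this point.

Using the inverse CDF (quantile function):
x = F⁻¹(0.59) = 34.5509

Verification: P(X ≤ 34.5509) = 0.59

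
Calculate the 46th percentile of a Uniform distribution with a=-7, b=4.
-1.9400

We have X ~ Uniform(a=-7, b=4).

We want to find x such that P(X ≤ x) = 0.46.

This is the 46th percentile, which means 46% of values fall below this point.

Using the inverse CDF (quantile function):
x = F⁻¹(0.46) = -1.9400

Verification: P(X ≤ -1.9400) = 0.46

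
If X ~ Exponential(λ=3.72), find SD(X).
0.2688

We have X ~ Exponential(λ=3.72).

For an Exponential distribution with λ=3.72:
σ = √Var(X) = 0.2688

The standard deviation is the square root of the variance.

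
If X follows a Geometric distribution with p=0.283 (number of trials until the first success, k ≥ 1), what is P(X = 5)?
0.074793

We have X ~ Geometric(p=0.283) (number of trials until the first success, k ≥ 1).

For a Geometric distribution, the PMF gives us the probability of each outcome.

Using the PMF formula:
P(X = 5) = 0.074793

Rounded to 4 decimal places: 0.0748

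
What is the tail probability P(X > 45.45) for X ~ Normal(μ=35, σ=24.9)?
0.337360

We have X ~ Normal(μ=35, σ=24.9).

P(X > 45.45) = 1 - P(X ≤ 45.45)
                = 1 - F(45.45)
                = 1 - 0.662640
                = 0.337360

So there's approximately a 33.7% chance that X exceeds 45.45.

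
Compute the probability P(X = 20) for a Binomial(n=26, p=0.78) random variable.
0.181380

We have X ~ Binomial(n=26, p=0.78).

For a Binomial distribution, the PMF gives us the probability of each outcome.

Using the PMF formula:
P(X = 20) = 0.181380

Rounded to 4 decimal places: 0.1814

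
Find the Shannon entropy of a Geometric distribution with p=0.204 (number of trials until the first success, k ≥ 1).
2.4799 nats

We have X ~ Geometric(p=0.204) (number of trials until the first success, k ≥ 1).

The Shannon entropy measures the uncertainty or information content of the distribution.

For a Geometric distribution with p=0.204 (number of trials until the first success, k ≥ 1):
H(X) = 2.4799 nats

(In bits, this would be 3.5777 bits.)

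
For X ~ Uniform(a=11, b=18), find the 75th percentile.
16.2500

We have X ~ Uniform(a=11, b=18).

We want to find x such that P(X ≤ x) = 0.75.

This is the 75th percentile, which means 75% of values fall below this point.

Using the inverse CDF (quantile function):
x = F⁻¹(0.75) = 16.2500

Verification: P(X ≤ 16.2500) = 0.75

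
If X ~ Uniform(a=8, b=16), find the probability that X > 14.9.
0.137500

We have X ~ Uniform(a=8, b=16).

P(X > 14.9) = 1 - P(X ≤ 14.9)
                = 1 - F(14.9)
                = 1 - 0.862500
                = 0.137500

So there's approximately a 13.7% chance that X exceeds 14.9.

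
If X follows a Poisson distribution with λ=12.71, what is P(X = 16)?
0.066962

We have X ~ Poisson(λ=12.71).

For a Poisson distribution, the PMF gives us the probability of each outcome.

Using the PMF formula:
P(X = 16) = 0.066962

Rounded to 4 decimal places: 0.0670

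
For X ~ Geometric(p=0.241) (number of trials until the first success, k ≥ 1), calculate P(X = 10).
0.020146

We have X ~ Geometric(p=0.241) (number of trials until the first success, k ≥ 1).

For a Geometric distribution, the PMF gives us the probability of each outcome.

Using the PMF formula:
P(X = 10) = 0.020146

Rounded to 4 decimal places: 0.0201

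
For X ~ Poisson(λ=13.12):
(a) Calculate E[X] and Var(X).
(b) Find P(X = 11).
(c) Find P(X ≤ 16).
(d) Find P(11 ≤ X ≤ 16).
(a) E[X] = 13.1200, Var(X) = 13.1200
(b) P(X = 11) = 0.099580
(c) P(X ≤ 16) = 0.826748
(d) P(11 ≤ X ≤ 16) = 0.585228

We have X ~ Poisson(λ=13.12).

(a) Moments:
E[X] = 13.1200
Var(X) = 13.1200
σ = √Var(X) = 3.6222

(b) Point probability using PMF:
P(X = 11) = 0.099580

(c) Cumulative probability using CDF:
P(X ≤ 16) = F(16) = 0.826748

(d) Range probability:
P(11 ≤ X ≤ 16) = P(X ≤ 16) - P(X ≤ 10)
                   = F(16) - F(10)
                   = 0.826748 - 0.241520
                   = 0.585228

This means approximately 58.5% of outcomes fall in the interval [11, 16].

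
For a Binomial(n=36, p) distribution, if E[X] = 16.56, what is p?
p = 0.46

For a Binomial(n, p) distribution:
E[X] = n × p

Given n = 36 and E[X] = 16.56:
16.56 = 36 × p
p = 16.56 / 36 = 0.46

Verification: Binomial(36, 0.46) has E[X] = 16.56 ✓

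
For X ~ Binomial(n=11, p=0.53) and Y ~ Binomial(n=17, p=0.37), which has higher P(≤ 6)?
X has higher probability (P(X ≤ 6) = 0.6541 > P(Y ≤ 6) = 0.5505)

Compute P(≤ 6) for each distribution:

X ~ Binomial(n=11, p=0.53):
P(X ≤ 6) = 0.6541

Y ~ Binomial(n=17, p=0.37):
P(Y ≤ 6) = 0.5505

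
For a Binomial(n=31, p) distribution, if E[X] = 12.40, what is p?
p = 0.4

For a Binomial(n, p) distribution:
E[X] = n × p

Given n = 31 and E[X] = 12.40:
12.40 = 31 × p
p = 12.40 / 31 = 0.4

Verification: Binomial(31, 0.4) has E[X] = 12.40 ✓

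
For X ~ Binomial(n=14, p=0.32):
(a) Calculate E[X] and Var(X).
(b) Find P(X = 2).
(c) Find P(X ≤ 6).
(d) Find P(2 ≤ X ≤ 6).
(a) E[X] = 4.4800, Var(X) = 3.0464
(b) P(X = 2) = 0.091085
(c) P(X ≤ 6) = 0.874961
(d) P(2 ≤ X ≤ 6) = 0.840663

We have X ~ Binomial(n=14, p=0.32).

(a) Moments:
E[X] = 4.4800
Var(X) = 3.0464
σ = √Var(X) = 1.7454

(b) Point probability using PMF:
P(X = 2) = 0.091085

(c) Cumulative probability using CDF:
P(X ≤ 6) = F(6) = 0.874961

(d) Range probability:
P(2 ≤ X ≤ 6) = P(X ≤ 6) - P(X ≤ 1)
                   = F(6) - F(1)
                   = 0.874961 - 0.034298
                   = 0.840663

This means approximately 84.1% of outcomes fall in the interval [2, 6].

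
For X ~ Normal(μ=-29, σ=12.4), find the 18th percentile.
-40.3505

We have X ~ Normal(μ=-29, σ=12.4).

We want to find x such that P(X ≤ x) = 0.18.

This is the 18th percentile, which means 18% of values fall below this point.

Using the inverse CDF (quantile function):
x = F⁻¹(0.18) = -40.3505

Verification: P(X ≤ -40.3505) = 0.18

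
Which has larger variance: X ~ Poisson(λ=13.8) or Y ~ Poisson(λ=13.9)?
Y has larger variance (13.9000 > 13.8000)

Compute the variance for each distribution:

X ~ Poisson(λ=13.8):
Var(X) = 13.8000

Y ~ Poisson(λ=13.9):
Var(Y) = 13.9000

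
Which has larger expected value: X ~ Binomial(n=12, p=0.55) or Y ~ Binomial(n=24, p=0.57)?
Y has larger mean (13.6800 > 6.6000)

Compute the expected value for each distribution:

X ~ Binomial(n=12, p=0.55):
E[X] = 6.6000

Y ~ Binomial(n=24, p=0.57):
E[Y] = 13.6800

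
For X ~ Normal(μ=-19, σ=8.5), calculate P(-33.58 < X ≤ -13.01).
0.716358

We have X ~ Normal(μ=-19, σ=8.5).

To find P(-33.58 < X ≤ -13.01), we use:
P(-33.58 < X ≤ -13.01) = P(X ≤ -13.01) - P(X ≤ -33.58)
                 = F(-13.01) - F(-33.58)
                 = 0.759503 - 0.043146
                 = 0.716358

So there's approximately a 71.6% chance that X falls in this range.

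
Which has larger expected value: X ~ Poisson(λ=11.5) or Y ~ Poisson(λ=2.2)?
X has larger mean (11.5000 > 2.2000)

Compute the expected value for each distribution:

X ~ Poisson(λ=11.5):
E[X] = 11.5000

Y ~ Poisson(λ=2.2):
E[Y] = 2.2000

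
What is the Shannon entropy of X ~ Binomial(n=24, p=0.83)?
2.0152 nats

We have X ~ Binomial(n=24, p=0.83).

The Shannon entropy measures the uncertainty or information content of the distribution.

For a Binomial distribution with n=24, p=0.83:
H(X) = 2.0152 nats

(In bits, this would be 2.9073 bits.)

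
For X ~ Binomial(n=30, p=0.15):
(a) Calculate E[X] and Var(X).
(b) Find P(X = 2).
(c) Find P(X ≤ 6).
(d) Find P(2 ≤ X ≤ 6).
(a) E[X] = 4.5000, Var(X) = 3.8250
(b) P(X = 2) = 0.103372
(c) P(X ≤ 6) = 0.847419
(d) P(2 ≤ X ≤ 6) = 0.799390

We have X ~ Binomial(n=30, p=0.15).

(a) Moments:
E[X] = 4.5000
Var(X) = 3.8250
σ = √Var(X) = 1.9558

(b) Point probability using PMF:
P(X = 2) = 0.103372

(c) Cumulative probability using CDF:
P(X ≤ 6) = F(6) = 0.847419

(d) Range probability:
P(2 ≤ X ≤ 6) = P(X ≤ 6) - P(X ≤ 1)
                   = F(6) - F(1)
                   = 0.847419 - 0.048029
                   = 0.799390

This means approximately 79.9% of outcomes fall in the interval [2, 6].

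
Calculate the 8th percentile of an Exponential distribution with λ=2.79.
0.0299

We have X ~ Exponential(λ=2.79).

We want to find x such that P(X ≤ x) = 0.08.

This is the 8th percentile, which means 8% of values fall below this point.

Using the inverse CDF (quantile function):
x = F⁻¹(0.08) = 0.0299

Verification: P(X ≤ 0.0299) = 0.08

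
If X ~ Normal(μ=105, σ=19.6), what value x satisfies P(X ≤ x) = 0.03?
68.1364

We have X ~ Normal(μ=105, σ=19.6).

We want to find x such that P(X ≤ x) = 0.03.

This is the 3rd percentile, which means 3% of values fall below this point.

Using the inverse CDF (quantile function):
x = F⁻¹(0.03) = 68.1364

Verification: P(X ≤ 68.1364) = 0.03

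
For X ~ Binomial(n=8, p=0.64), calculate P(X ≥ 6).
0.404180

We have X ~ Binomial(n=8, p=0.64).

For discrete distributions, P(X ≥ 6) = 1 - P(X ≤ 5).

P(X ≤ 5) = 0.595820
P(X ≥ 6) = 1 - 0.595820 = 0.404180

So there's approximately a 40.4% chance that X is at least 6.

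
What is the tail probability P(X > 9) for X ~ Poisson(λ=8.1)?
0.295858

We have X ~ Poisson(λ=8.1).

P(X > 9) = 1 - P(X ≤ 9)
                = 1 - F(9)
                = 1 - 0.704142
                = 0.295858

So there's approximately a 29.6% chance that X exceeds 9.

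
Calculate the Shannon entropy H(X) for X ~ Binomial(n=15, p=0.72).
1.9649 nats

We have X ~ Binomial(n=15, p=0.72).

The Shannon entropy measures the uncertainty or information content of the distribution.

For a Binomial distribution with n=15, p=0.72:
H(X) = 1.9649 nats

(In bits, this would be 2.8347 bits.)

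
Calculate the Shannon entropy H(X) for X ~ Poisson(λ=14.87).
2.7628 nats

We have X ~ Poisson(λ=14.87).

The Shannon entropy measures the uncertainty or information content of the distribution.

For a Poisson distribution with λ=14.87:
H(X) = 2.7628 nats

(In bits, this would be 3.9859 bits.)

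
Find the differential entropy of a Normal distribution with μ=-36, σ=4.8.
2.9876 nats

We have X ~ Normal(μ=-36, σ=4.8).

The differential entropy measures the uncertainty or information content of the distribution.

For a Normal distribution with μ=-36, σ=4.8:
h(X) = 2.9876 nats

(In bits, this would be 4.3101 bits.)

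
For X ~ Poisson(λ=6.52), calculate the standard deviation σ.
2.5534

We have X ~ Poisson(λ=6.52).

For a Poisson distribution with λ=6.52:
σ = √Var(X) = 2.5534

The standard deviation is the square root of the variance.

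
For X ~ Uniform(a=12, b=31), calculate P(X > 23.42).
0.398947

We have X ~ Uniform(a=12, b=31).

P(X > 23.42) = 1 - P(X ≤ 23.42)
                = 1 - F(23.42)
                = 1 - 0.601053
                = 0.398947

So there's approximately a 39.9% chance that X exceeds 23.42.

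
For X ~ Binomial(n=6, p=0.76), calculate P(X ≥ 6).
0.192700

We have X ~ Binomial(n=6, p=0.76).

For discrete distributions, P(X ≥ 6) = 1 - P(X ≤ 5).

P(X ≤ 5) = 0.807300
P(X ≥ 6) = 1 - 0.807300 = 0.192700

So there's approximately a 19.3% chance that X is at least 6.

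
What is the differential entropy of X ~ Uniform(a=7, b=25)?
2.8904 nats

We have X ~ Uniform(a=7, b=25).

The differential entropy measures the uncertainty or information content of the distribution.

For a Uniform distribution with a=7, b=25:
h(X) = 2.8904 nats

(In bits, this would be 4.1699 bits.)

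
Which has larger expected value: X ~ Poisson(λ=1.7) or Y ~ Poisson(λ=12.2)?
Y has larger mean (12.2000 > 1.7000)

Compute the expected value for each distribution:

X ~ Poisson(λ=1.7):
E[X] = 1.7000

Y ~ Poisson(λ=12.2):
E[Y] = 12.2000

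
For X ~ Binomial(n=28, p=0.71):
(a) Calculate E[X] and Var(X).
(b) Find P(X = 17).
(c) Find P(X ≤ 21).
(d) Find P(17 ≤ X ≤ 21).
(a) E[X] = 19.8800, Var(X) = 5.7652
(b) P(X = 17) = 0.077569
(c) P(X ≤ 21) = 0.744404
(d) P(17 ≤ X ≤ 21) = 0.661594

We have X ~ Binomial(n=28, p=0.71).

(a) Moments:
E[X] = 19.8800
Var(X) = 5.7652
σ = √Var(X) = 2.4011

(b) Point probability using PMF:
P(X = 17) = 0.077569

(c) Cumulative probability using CDF:
P(X ≤ 21) = F(21) = 0.744404

(d) Range probability:
P(17 ≤ X ≤ 21) = P(X ≤ 21) - P(X ≤ 16)
                   = F(21) - F(16)
                   = 0.744404 - 0.082810
                   = 0.661594

This means approximately 66.2% of outcomes fall in the interval [17, 21].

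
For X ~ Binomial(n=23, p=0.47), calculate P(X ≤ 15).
0.975453

We have X ~ Binomial(n=23, p=0.47).

The CDF gives us P(X ≤ k).

Using the CDF:
P(X ≤ 15) = 0.975453

This means there's approximately a 97.5% chance that X is at most 15.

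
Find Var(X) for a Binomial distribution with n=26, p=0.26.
5.0024

We have X ~ Binomial(n=26, p=0.26).

For a Binomial distribution with n=26, p=0.26:
Var(X) = 5.0024

The variance measures the spread of the distribution around the mean.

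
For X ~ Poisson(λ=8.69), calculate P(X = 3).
0.018403

We have X ~ Poisson(λ=8.69).

For a Poisson distribution, the PMF gives us the probability of each outcome.

Using the PMF formula:
P(X = 3) = 0.018403

Rounded to 4 decimal places: 0.0184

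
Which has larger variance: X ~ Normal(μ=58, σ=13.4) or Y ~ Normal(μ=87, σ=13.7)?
Y has larger variance (187.6900 > 179.5600)

Compute the variance for each distribution:

X ~ Normal(μ=58, σ=13.4):
Var(X) = 179.5600

Y ~ Normal(μ=87, σ=13.7):
Var(Y) = 187.6900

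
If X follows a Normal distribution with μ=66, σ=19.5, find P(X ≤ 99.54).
0.957284

We have X ~ Normal(μ=66, σ=19.5).

The CDF gives us P(X ≤ k).

Using the CDF:
P(X ≤ 99.54) = 0.957284

This means there's approximately a 95.7% chance that X is at most 99.54.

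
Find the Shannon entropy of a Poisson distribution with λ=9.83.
2.5527 nats

We have X ~ Poisson(λ=9.83).

The Shannon entropy measures the uncertainty or information content of the distribution.

For a Poisson distribution with λ=9.83:
H(X) = 2.5527 nats

(In bits, this would be 3.6827 bits.)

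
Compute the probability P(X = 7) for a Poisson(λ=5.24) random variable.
0.114074

We have X ~ Poisson(λ=5.24).

For a Poisson distribution, the PMF gives us the probability of each outcome.

Using the PMF formula:
P(X = 7) = 0.114074

Rounded to 4 decimal places: 0.1141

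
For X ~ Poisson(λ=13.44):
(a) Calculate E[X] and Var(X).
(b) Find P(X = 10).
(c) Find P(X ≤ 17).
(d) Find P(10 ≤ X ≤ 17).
(a) E[X] = 13.4400, Var(X) = 13.4400
(b) P(X = 10) = 0.077146
(c) P(X ≤ 17) = 0.864649
(d) P(10 ≤ X ≤ 17) = 0.725975

We have X ~ Poisson(λ=13.44).

(a) Moments:
E[X] = 13.4400
Var(X) = 13.4400
σ = √Var(X) = 3.6661

(b) Point probability using PMF:
P(X = 10) = 0.077146

(c) Cumulative probability using CDF:
P(X ≤ 17) = F(17) = 0.864649

(d) Range probability:
P(10 ≤ X ≤ 17) = P(X ≤ 17) - P(X ≤ 9)
                   = F(17) - F(9)
                   = 0.864649 - 0.138674
                   = 0.725975

This means approximately 72.6% of outcomes fall in the interval [10, 17].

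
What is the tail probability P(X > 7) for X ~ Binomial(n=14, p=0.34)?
0.064306

We have X ~ Binomial(n=14, p=0.34).

P(X > 7) = 1 - P(X ≤ 7)
                = 1 - F(7)
                = 1 - 0.935694
                = 0.064306

So there's approximately a 6.4% chance that X exceeds 7.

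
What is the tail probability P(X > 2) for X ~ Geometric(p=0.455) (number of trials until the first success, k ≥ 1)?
0.297025

We have X ~ Geometric(p=0.455) (number of trials until the first success, k ≥ 1).

P(X > 2) = 1 - P(X ≤ 2)
                = 1 - F(2)
                = 1 - 0.702975
                = 0.297025

So there's approximately a 29.7% chance that X exceeds 2.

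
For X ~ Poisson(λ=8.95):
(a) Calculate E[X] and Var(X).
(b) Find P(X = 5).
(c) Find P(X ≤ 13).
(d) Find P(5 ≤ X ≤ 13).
(a) E[X] = 8.9500, Var(X) = 8.9500
(b) P(X = 5) = 0.062087
(c) P(X ≤ 13) = 0.928640
(d) P(5 ≤ X ≤ 13) = 0.871966

We have X ~ Poisson(λ=8.95).

(a) Moments:
E[X] = 8.9500
Var(X) = 8.9500
σ = √Var(X) = 2.9917

(b) Point probability using PMF:
P(X = 5) = 0.062087

(c) Cumulative probability using CDF:
P(X ≤ 13) = F(13) = 0.928640

(d) Range probability:
P(5 ≤ X ≤ 13) = P(X ≤ 13) - P(X ≤ 4)
                   = F(13) - F(4)
                   = 0.928640 - 0.056674
                   = 0.871966

This means approximately 87.2% of outcomes fall in the interval [5, 13].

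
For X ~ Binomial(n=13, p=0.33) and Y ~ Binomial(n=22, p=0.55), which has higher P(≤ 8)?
X has higher probability (P(X ≤ 8) = 0.9918 > P(Y ≤ 8) = 0.0617)

Compute P(≤ 8) for each distribution:

X ~ Binomial(n=13, p=0.33):
P(X ≤ 8) = 0.9918

Y ~ Binomial(n=22, p=0.55):
P(Y ≤ 8) = 0.0617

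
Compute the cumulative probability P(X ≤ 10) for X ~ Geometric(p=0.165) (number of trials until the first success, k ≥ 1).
0.835235

We have X ~ Geometric(p=0.165) (number of trials until the first success, k ≥ 1).

The CDF gives us P(X ≤ k).

Using the CDF:
P(X ≤ 10) = 0.835235

This means there's approximately a 83.5% chance that X is at most 10.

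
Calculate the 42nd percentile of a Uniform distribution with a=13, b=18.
15.1000

We have X ~ Uniform(a=13, b=18).

We want to find x such that P(X ≤ x) = 0.42.

This is the 42nd percentile, which means 42% of values fall below this point.

Using the inverse CDF (quantile function):
x = F⁻¹(0.42) = 15.1000

Verification: P(X ≤ 15.1000) = 0.42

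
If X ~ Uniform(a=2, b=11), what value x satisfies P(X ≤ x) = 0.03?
2.2700

We have X ~ Uniform(a=2, b=11).

We want to find x such that P(X ≤ x) = 0.03.

This is the 3rd percentile, which means 3% of values fall below this point.

Using the inverse CDF (quantile function):
x = F⁻¹(0.03) = 2.2700

Verification: P(X ≤ 2.2700) = 0.03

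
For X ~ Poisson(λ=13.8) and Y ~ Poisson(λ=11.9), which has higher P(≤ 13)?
Y has higher probability (P(Y ≤ 13) = 0.6920 > P(X ≤ 13) = 0.4858)

Compute P(≤ 13) for each distribution:

X ~ Poisson(λ=13.8):
P(X ≤ 13) = 0.4858

Y ~ Poisson(λ=11.9):
P(Y ≤ 13) = 0.6920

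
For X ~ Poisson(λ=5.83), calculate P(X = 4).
0.141425

We have X ~ Poisson(λ=5.83).

For a Poisson distribution, the PMF gives us the probability of each outcome.

Using the PMF formula:
P(X = 4) = 0.141425

Rounded to 4 decimal places: 0.1414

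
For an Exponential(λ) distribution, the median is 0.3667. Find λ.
λ = 1.8902

For X ~ Exponential(λ), the CDF is F(x) = 1 - e^(-λx).
The median m satisfies F(m) = 0.5:
1 - e^(-λm) = 0.5
e^(-λm) = 0.5
λm = ln(2)
m = ln(2) / λ

Given m = 0.3667:
λ = ln(2) / 0.3667 = 0.693147 / 0.3667 = 1.8902

Verification: ln(2) / 1.8902 = 0.3667 ✓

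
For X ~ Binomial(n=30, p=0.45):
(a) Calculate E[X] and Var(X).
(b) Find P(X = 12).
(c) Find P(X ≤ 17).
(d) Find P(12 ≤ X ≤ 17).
(a) E[X] = 13.5000, Var(X) = 7.4250
(b) P(X = 12) = 0.126491
(c) P(X ≤ 17) = 0.928611
(d) P(12 ≤ X ≤ 17) = 0.695923

We have X ~ Binomial(n=30, p=0.45).

(a) Moments:
E[X] = 13.5000
Var(X) = 7.4250
σ = √Var(X) = 2.7249

(b) Point probability using PMF:
P(X = 12) = 0.126491

(c) Cumulative probability using CDF:
P(X ≤ 17) = F(17) = 0.928611

(d) Range probability:
P(12 ≤ X ≤ 17) = P(X ≤ 17) - P(X ≤ 11)
                   = F(17) - F(11)
                   = 0.928611 - 0.232687
                   = 0.695923

This means approximately 69.6% of outcomes fall in the interval [12, 17].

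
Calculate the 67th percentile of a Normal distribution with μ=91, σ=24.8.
101.9098

We have X ~ Normal(μ=91, σ=24.8).

We want to find x such that P(X ≤ x) = 0.67.

This is the 67th percentile, which means 67% of values fall below this point.

Using the inverse CDF (quantile function):
x = F⁻¹(0.67) = 101.9098

Verification: P(X ≤ 101.9098) = 0.67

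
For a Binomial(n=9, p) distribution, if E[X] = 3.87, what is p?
p = 0.43

For a Binomial(n, p) distribution:
E[X] = n × p

Given n = 9 and E[X] = 3.87:
3.87 = 9 × p
p = 3.87 / 9 = 0.43

Verification: Binomial(9, 0.43) has E[X] = 3.87 ✓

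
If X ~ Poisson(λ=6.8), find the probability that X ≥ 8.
0.371514

We have X ~ Poisson(λ=6.8).

For discrete distributions, P(X ≥ 8) = 1 - P(X ≤ 7).

P(X ≤ 7) = 0.628486
P(X ≥ 8) = 1 - 0.628486 = 0.371514

So there's approximately a 37.2% chance that X is at least 8.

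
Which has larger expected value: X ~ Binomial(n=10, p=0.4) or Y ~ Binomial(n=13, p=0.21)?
X has larger mean (4.0000 > 2.7300)

Compute the expected value for each distribution:

X ~ Binomial(n=10, p=0.4):
E[X] = 4.0000

Y ~ Binomial(n=13, p=0.21):
E[Y] = 2.7300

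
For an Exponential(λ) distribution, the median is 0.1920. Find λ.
λ = 3.6101

For X ~ Exponential(λ), the CDF is F(x) = 1 - e^(-λx).
The median m satisfies F(m) = 0.5:
1 - e^(-λm) = 0.5
e^(-λm) = 0.5
λm = ln(2)
m = ln(2) / λ

Given m = 0.1920:
λ = ln(2) / 0.1920 = 0.693147 / 0.1920 = 3.6101

Verification: ln(2) / 3.6101 = 0.1920 ✓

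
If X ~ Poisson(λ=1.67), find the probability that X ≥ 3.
0.234879

We have X ~ Poisson(λ=1.67).

For discrete distributions, P(X ≥ 3) = 1 - P(X ≤ 2).

P(X ≤ 2) = 0.765121
P(X ≥ 3) = 1 - 0.765121 = 0.234879

So there's approximately a 23.5% chance that X is at least 3.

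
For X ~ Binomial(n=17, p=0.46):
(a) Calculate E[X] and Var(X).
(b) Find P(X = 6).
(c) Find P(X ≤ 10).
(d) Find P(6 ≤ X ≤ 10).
(a) E[X] = 7.8200, Var(X) = 4.2228
(b) P(X = 6) = 0.133493
(c) P(X ≤ 10) = 0.903841
(d) P(6 ≤ X ≤ 10) = 0.775020

We have X ~ Binomial(n=17, p=0.46).

(a) Moments:
E[X] = 7.8200
Var(X) = 4.2228
σ = √Var(X) = 2.0549

(b) Point probability using PMF:
P(X = 6) = 0.133493

(c) Cumulative probability using CDF:
P(X ≤ 10) = F(10) = 0.903841

(d) Range probability:
P(6 ≤ X ≤ 10) = P(X ≤ 10) - P(X ≤ 5)
                   = F(10) - F(5)
                   = 0.903841 - 0.128821
                   = 0.775020

This means approximately 77.5% of outcomes fall in the interval [6, 10].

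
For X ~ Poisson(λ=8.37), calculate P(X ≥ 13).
0.083272

We have X ~ Poisson(λ=8.37).

For discrete distributions, P(X ≥ 13) = 1 - P(X ≤ 12).

P(X ≤ 12) = 0.916728
P(X ≥ 13) = 1 - 0.916728 = 0.083272

So there's approximately a 8.3% chance that X is at least 13.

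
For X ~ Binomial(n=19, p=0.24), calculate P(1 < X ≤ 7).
0.899036

We have X ~ Binomial(n=19, p=0.24).

To find P(1 < X ≤ 7), we use:
P(1 < X ≤ 7) = P(X ≤ 7) - P(X ≤ 1)
                 = F(7) - F(1)
                 = 0.937104 - 0.038068
                 = 0.899036

So there's approximately a 89.9% chance that X falls in this range.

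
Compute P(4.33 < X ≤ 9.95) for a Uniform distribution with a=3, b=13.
0.562000

We have X ~ Uniform(a=3, b=13).

To find P(4.33 < X ≤ 9.95), we use:
P(4.33 < X ≤ 9.95) = P(X ≤ 9.95) - P(X ≤ 4.33)
                 = F(9.95) - F(4.33)
                 = 0.695000 - 0.133000
                 = 0.562000

So there's approximately a 56.2% chance that X falls in this range.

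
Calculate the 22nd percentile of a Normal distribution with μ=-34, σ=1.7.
-35.3127

We have X ~ Normal(μ=-34, σ=1.7).

We want to find x such that P(X ≤ x) = 0.22.

This is the 22nd percentile, which means 22% of values fall below this point.

Using the inverse CDF (quantile function):
x = F⁻¹(0.22) = -35.3127

Verification: P(X ≤ -35.3127) = 0.22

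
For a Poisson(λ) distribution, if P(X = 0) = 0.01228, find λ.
λ = 4.3998

For a Poisson(λ) distribution, the PMF at 0 is:
P(X = 0) = λ^0 e^(-λ) / 0! = e^(-λ)

Given P(X = 0) = 0.01228:
e^(-λ) = 0.01228
-λ = ln(0.01228)
λ = -ln(0.01228) = 4.3998

Verification: e^(-4.3998) = 0.01228 ✓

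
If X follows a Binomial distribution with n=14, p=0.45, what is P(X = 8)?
0.139776

We have X ~ Binomial(n=14, p=0.45).

For a Binomial distribution, the PMF gives us the probability of each outcome.

Using the PMF formula:
P(X = 8) = 0.139776

Rounded to 4 decimal places: 0.1398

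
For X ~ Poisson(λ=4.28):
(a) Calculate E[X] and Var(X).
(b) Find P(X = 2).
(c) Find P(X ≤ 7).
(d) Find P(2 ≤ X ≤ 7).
(a) E[X] = 4.2800, Var(X) = 4.2800
(b) P(X = 2) = 0.126788
(c) P(X ≤ 7) = 0.930423
(d) P(2 ≤ X ≤ 7) = 0.857333

We have X ~ Poisson(λ=4.28).

(a) Moments:
E[X] = 4.2800
Var(X) = 4.2800
σ = √Var(X) = 2.0688

(b) Point probability using PMF:
P(X = 2) = 0.126788

(c) Cumulative probability using CDF:
P(X ≤ 7) = F(7) = 0.930423

(d) Range probability:
P(2 ≤ X ≤ 7) = P(X ≤ 7) - P(X ≤ 1)
                   = F(7) - F(1)
                   = 0.930423 - 0.073089
                   = 0.857333

This means approximately 85.7% of outcomes fall in the interval [2, 7].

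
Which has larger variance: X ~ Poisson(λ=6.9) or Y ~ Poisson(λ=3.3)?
X has larger variance (6.9000 > 3.3000)

Compute the variance for each distribution:

X ~ Poisson(λ=6.9):
Var(X) = 6.9000

Y ~ Poisson(λ=3.3):
Var(Y) = 3.3000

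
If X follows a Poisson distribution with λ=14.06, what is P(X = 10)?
0.065149

We have X ~ Poisson(λ=14.06).

For a Poisson distribution, the PMF gives us the probability of each outcome.

Using the PMF formula:
P(X = 10) = 0.065149

Rounded to 4 decimal places: 0.0651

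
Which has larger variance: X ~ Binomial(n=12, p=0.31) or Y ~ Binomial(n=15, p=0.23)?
Y has larger variance (2.6565 > 2.5668)

Compute the variance for each distribution:

X ~ Binomial(n=12, p=0.31):
Var(X) = 2.5668

Y ~ Binomial(n=15, p=0.23):
Var(Y) = 2.6565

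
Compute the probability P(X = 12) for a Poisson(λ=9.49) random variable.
0.084218

We have X ~ Poisson(λ=9.49).

For a Poisson distribution, the PMF gives us the probability of each outcome.

Using the PMF formula:
P(X = 12) = 0.084218

Rounded to 4 decimal places: 0.0842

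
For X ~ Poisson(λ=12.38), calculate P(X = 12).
0.113696

We have X ~ Poisson(λ=12.38).

For a Poisson distribution, the PMF gives us the probability of each outcome.

Using the PMF formula:
P(X = 12) = 0.113696

Rounded to 4 decimal places: 0.1137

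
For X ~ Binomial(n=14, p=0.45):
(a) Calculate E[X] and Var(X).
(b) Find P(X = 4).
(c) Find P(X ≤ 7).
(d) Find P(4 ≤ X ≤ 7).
(a) E[X] = 6.3000, Var(X) = 3.4650
(b) P(X = 4) = 0.103971
(c) P(X ≤ 7) = 0.741363
(d) P(4 ≤ X ≤ 7) = 0.678148

We have X ~ Binomial(n=14, p=0.45).

(a) Moments:
E[X] = 6.3000
Var(X) = 3.4650
σ = √Var(X) = 1.8615

(b) Point probability using PMF:
P(X = 4) = 0.103971

(c) Cumulative probability using CDF:
P(X ≤ 7) = F(7) = 0.741363

(d) Range probability:
P(4 ≤ X ≤ 7) = P(X ≤ 7) - P(X ≤ 3)
                   = F(7) - F(3)
                   = 0.741363 - 0.063215
                   = 0.678148

This means approximately 67.8% of outcomes fall in the interval [4, 7].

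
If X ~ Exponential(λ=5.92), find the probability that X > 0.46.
0.065664

We have X ~ Exponential(λ=5.92).

P(X > 0.46) = 1 - P(X ≤ 0.46)
                = 1 - F(0.46)
                = 1 - 0.934336
                = 0.065664

So there's approximately a 6.6% chance that X exceeds 0.46.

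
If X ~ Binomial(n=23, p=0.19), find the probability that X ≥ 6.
0.262586

We have X ~ Binomial(n=23, p=0.19).

For discrete distributions, P(X ≥ 6) = 1 - P(X ≤ 5).

P(X ≤ 5) = 0.737414
P(X ≥ 6) = 1 - 0.737414 = 0.262586

So there's approximately a 26.3% chance that X is at least 6.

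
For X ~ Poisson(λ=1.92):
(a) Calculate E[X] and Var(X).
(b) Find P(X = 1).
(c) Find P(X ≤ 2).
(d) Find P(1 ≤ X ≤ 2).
(a) E[X] = 1.9200, Var(X) = 1.9200
(b) P(X = 1) = 0.281485
(c) P(X ≤ 2) = 0.698318
(d) P(1 ≤ X ≤ 2) = 0.551711

We have X ~ Poisson(λ=1.92).

(a) Moments:
E[X] = 1.9200
Var(X) = 1.9200
σ = √Var(X) = 1.3856

(b) Point probability using PMF:
P(X = 1) = 0.281485

(c) Cumulative probability using CDF:
P(X ≤ 2) = F(2) = 0.698318

(d) Range probability:
P(1 ≤ X ≤ 2) = P(X ≤ 2) - P(X ≤ 0)
                   = F(2) - F(0)
                   = 0.698318 - 0.146607
                   = 0.551711

This means approximately 55.2% of outcomes fall in the interval [1, 2].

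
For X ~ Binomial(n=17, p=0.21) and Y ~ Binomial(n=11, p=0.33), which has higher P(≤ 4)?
X has higher probability (P(X ≤ 4) = 0.7234 > P(Y ≤ 4) = 0.7193)

Compute P(≤ 4) for each distribution:

X ~ Binomial(n=17, p=0.21):
P(X ≤ 4) = 0.7234

Y ~ Binomial(n=11, p=0.33):
P(Y ≤ 4) = 0.7193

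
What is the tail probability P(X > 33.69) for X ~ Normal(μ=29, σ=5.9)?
0.213331

We have X ~ Normal(μ=29, σ=5.9).

P(X > 33.69) = 1 - P(X ≤ 33.69)
                = 1 - F(33.69)
                = 1 - 0.786669
                = 0.213331

So there's approximately a 21.3% chance that X exceeds 33.69.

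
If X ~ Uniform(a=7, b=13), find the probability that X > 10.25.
0.458333

We have X ~ Uniform(a=7, b=13).

P(X > 10.25) = 1 - P(X ≤ 10.25)
                = 1 - F(10.25)
                = 1 - 0.541667
                = 0.458333

So there's approximately a 45.8% chance that X exceeds 10.25.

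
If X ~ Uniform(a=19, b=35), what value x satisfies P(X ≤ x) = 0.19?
22.0400

We have X ~ Uniform(a=19, b=35).

We want to find x such that P(X ≤ x) = 0.19.

This is the 19th percentile, which means 19% of values fall below this point.

Using the inverse CDF (quantile function):
x = F⁻¹(0.19) = 22.0400

Verification: P(X ≤ 22.0400) = 0.19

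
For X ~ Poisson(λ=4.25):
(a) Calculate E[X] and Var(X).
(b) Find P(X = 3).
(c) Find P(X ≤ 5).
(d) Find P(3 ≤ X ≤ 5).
(a) E[X] = 4.2500, Var(X) = 4.2500
(b) P(X = 3) = 0.182500
(c) P(X ≤ 5) = 0.744939
(d) P(3 ≤ X ≤ 5) = 0.541228

We have X ~ Poisson(λ=4.25).

(a) Moments:
E[X] = 4.2500
Var(X) = 4.2500
σ = √Var(X) = 2.0616

(b) Point probability using PMF:
P(X = 3) = 0.182500

(c) Cumulative probability using CDF:
P(X ≤ 5) = F(5) = 0.744939

(d) Range probability:
P(3 ≤ X ≤ 5) = P(X ≤ 5) - P(X ≤ 2)
                   = F(5) - F(2)
                   = 0.744939 - 0.203711
                   = 0.541228

This means approximately 54.1% of outcomes fall in the interval [3, 5].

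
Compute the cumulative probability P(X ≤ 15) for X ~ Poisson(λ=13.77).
0.691911

We have X ~ Poisson(λ=13.77).

The CDF gives us P(X ≤ k).

Using the CDF:
P(X ≤ 15) = 0.691911

This means there's approximately a 69.2% chance that X is at most 15.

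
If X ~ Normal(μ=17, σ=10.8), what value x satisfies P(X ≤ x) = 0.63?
20.5840

We have X ~ Normal(μ=17, σ=10.8).

We want to find x such that P(X ≤ x) = 0.63.

This is the 63rd percentile, which means 63% of values fall below this point.

Using the inverse CDF (quantile function):
x = F⁻¹(0.63) = 20.5840

Verification: P(X ≤ 20.5840) = 0.63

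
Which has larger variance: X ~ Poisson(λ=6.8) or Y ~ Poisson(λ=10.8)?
Y has larger variance (10.8000 > 6.8000)

Compute the variance for each distribution:

X ~ Poisson(λ=6.8):
Var(X) = 6.8000

Y ~ Poisson(λ=10.8):
Var(Y) = 10.8000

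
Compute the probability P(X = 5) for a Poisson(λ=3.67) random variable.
0.141348

We have X ~ Poisson(λ=3.67).

For a Poisson distribution, the PMF gives us the probability of each outcome.

Using the PMF formula:
P(X = 5) = 0.141348

Rounded to 4 decimal places: 0.1413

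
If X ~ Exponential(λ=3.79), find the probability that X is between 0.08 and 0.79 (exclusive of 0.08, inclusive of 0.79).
0.688370

We have X ~ Exponential(λ=3.79).

To find P(0.08 < X ≤ 0.79), we use:
P(0.08 < X ≤ 0.79) = P(X ≤ 0.79) - P(X ≤ 0.08)
                 = F(0.79) - F(0.08)
                 = 0.949918 - 0.261549
                 = 0.688370

So there's approximately a 68.8% chance that X falls in this range.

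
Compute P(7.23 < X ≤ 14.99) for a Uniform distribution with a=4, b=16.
0.646667

We have X ~ Uniform(a=4, b=16).

To find P(7.23 < X ≤ 14.99), we use:
P(7.23 < X ≤ 14.99) = P(X ≤ 14.99) - P(X ≤ 7.23)
                 = F(14.99) - F(7.23)
                 = 0.915833 - 0.269167
                 = 0.646667

So there's approximately a 64.7% chance that X falls in this range.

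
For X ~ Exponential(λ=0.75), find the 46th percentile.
0.8216

We have X ~ Exponential(λ=0.75).

We want to find x such that P(X ≤ x) = 0.46.

This is the 46th percentile, which means 46% of values fall below this point.

Using the inverse CDF (quantile function):
x = F⁻¹(0.46) = 0.8216

Verification: P(X ≤ 0.8216) = 0.46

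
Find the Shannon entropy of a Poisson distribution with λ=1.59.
1.5731 nats

We have X ~ Poisson(λ=1.59).

The Shannon entropy measures the uncertainty or information content of the distribution.

For a Poisson distribution with λ=1.59:
H(X) = 1.5731 nats

(In bits, this would be 2.2695 bits.)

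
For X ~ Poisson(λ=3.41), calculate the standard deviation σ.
1.8466

We have X ~ Poisson(λ=3.41).

For a Poisson distribution with λ=3.41:
σ = √Var(X) = 1.8466

The standard deviation is the square root of the variance.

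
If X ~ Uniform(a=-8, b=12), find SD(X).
5.7735

We have X ~ Uniform(a=-8, b=12).

For a Uniform distribution with a=-8, b=12:
σ = √Var(X) = 5.7735

The standard deviation is the square root of the variance.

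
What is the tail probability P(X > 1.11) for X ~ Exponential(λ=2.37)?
0.072028

We have X ~ Exponential(λ=2.37).

P(X > 1.11) = 1 - P(X ≤ 1.11)
                = 1 - F(1.11)
                = 1 - 0.927972
                = 0.072028

So there's approximately a 7.2% chance that X exceeds 1.11.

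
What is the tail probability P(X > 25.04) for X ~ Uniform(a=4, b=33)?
0.274483

We have X ~ Uniform(a=4, b=33).

P(X > 25.04) = 1 - P(X ≤ 25.04)
                = 1 - F(25.04)
                = 1 - 0.725517
                = 0.274483

So there's approximately a 27.4% chance that X exceeds 25.04.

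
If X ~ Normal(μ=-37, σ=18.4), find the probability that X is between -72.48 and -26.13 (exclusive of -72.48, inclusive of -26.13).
0.695748

We have X ~ Normal(μ=-37, σ=18.4).

To find P(-72.48 < X ≤ -26.13), we use:
P(-72.48 < X ≤ -26.13) = P(X ≤ -26.13) - P(X ≤ -72.48)
                 = F(-26.13) - F(-72.48)
                 = 0.722660 - 0.026911
                 = 0.695748

So there's approximately a 69.6% chance that X falls in this range.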